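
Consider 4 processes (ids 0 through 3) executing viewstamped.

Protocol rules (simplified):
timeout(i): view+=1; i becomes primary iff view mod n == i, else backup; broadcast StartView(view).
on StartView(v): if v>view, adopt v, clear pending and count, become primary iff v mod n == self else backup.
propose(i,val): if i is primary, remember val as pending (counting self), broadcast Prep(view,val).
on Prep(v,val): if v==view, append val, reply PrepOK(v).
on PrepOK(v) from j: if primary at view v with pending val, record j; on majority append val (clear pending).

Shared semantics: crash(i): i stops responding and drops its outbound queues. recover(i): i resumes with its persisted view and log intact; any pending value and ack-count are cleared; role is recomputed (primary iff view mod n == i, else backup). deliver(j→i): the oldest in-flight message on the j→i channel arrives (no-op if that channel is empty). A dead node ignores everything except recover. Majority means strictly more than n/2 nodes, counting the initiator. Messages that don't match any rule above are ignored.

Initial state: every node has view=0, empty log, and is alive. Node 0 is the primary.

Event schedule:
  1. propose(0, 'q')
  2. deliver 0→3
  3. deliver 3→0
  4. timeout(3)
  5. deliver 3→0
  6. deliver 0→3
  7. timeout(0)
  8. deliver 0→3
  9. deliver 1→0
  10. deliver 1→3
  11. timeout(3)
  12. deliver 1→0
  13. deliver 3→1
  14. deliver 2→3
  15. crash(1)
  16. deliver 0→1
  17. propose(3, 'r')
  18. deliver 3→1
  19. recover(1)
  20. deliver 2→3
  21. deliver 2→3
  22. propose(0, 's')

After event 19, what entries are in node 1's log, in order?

empty

1. propose(0,'q'):  nop
2. deliver 0→3:  <3:back v0 q>
3. deliver 3→0:  nop
4. timeout(3):  <3:back v1 q>
5. deliver 3→0:  <0:back v1 ->
6. deliver 0→3:  nop
7. timeout(0):  <0:back v2 ->
8. deliver 0→3:  <3:back v2 q>
9. deliver 1→0:  nop
10. deliver 1→3:  nop
11. timeout(3):  <3:prim v3 q>
12. deliver 1→0:  nop
13. deliver 3→1:  <1:prim v1 ->
14. deliver 2→3:  nop
15. crash(1):  <1:✗prim v1 ->
16. deliver 0→1:  nop
17. propose(3,'r'):  nop
18. deliver 3→1:  nop
19. recover(1):  <1:prim v1 ->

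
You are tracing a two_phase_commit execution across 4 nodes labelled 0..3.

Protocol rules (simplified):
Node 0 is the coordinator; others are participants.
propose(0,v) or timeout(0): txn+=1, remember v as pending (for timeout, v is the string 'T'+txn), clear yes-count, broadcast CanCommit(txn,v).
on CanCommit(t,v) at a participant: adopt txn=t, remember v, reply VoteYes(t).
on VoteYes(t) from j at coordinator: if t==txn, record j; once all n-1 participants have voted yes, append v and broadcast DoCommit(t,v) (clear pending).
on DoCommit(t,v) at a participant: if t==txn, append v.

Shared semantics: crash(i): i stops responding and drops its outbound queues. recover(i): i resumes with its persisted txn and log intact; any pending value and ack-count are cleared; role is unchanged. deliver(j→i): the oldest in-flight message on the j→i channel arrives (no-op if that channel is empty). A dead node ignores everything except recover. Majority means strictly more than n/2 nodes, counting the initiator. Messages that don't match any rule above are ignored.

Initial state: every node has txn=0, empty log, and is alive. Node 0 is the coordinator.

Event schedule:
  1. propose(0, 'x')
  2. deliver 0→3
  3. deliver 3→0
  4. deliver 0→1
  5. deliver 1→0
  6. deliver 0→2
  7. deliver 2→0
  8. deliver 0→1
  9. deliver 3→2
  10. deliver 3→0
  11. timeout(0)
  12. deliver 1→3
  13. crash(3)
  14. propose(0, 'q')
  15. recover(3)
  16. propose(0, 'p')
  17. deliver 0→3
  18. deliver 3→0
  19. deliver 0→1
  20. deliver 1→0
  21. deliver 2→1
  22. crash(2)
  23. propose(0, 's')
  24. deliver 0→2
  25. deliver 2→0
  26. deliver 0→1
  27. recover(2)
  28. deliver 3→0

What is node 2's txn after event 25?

1. propose(0,'x'):  <0:coor t1 ->
2. deliver 0→3:  <3:part t1 ->
3. deliver 3→0:  nop
4. deliver 0→1:  <1:part t1 ->
5. deliver 1→0:  nop
6. deliver 0→2:  <2:part t1 ->
7. deliver 2→0:  <0:coor t1 x>
8. deliver 0→1:  <1:part t1 x>
9. deliver 3→2:  nop
10. deliver 3→0:  nop
11. timeout(0):  <0:coor t2 x>
12. deliver 1→3:  nop
13. crash(3):  <3:✗part t1 ->
14. propose(0,'q'):  <0:coor t3 x>
15. recover(3):  <3:part t1 ->
16. propose(0,'p'):  <0:coor t4 x>
17. deliver 0→3:  <3:part t1 x>
18. deliver 3→0:  nop
19. deliver 0→1:  <1:part t2 x>
20. deliver 1→0:  nop
21. deliver 2→1:  nop
22. crash(2):  <2:✗part t1 ->
23. propose(0,'s'):  <0:coor t5 x>
24. deliver 0→2:  nop
25. deliver 2→0:  nop

1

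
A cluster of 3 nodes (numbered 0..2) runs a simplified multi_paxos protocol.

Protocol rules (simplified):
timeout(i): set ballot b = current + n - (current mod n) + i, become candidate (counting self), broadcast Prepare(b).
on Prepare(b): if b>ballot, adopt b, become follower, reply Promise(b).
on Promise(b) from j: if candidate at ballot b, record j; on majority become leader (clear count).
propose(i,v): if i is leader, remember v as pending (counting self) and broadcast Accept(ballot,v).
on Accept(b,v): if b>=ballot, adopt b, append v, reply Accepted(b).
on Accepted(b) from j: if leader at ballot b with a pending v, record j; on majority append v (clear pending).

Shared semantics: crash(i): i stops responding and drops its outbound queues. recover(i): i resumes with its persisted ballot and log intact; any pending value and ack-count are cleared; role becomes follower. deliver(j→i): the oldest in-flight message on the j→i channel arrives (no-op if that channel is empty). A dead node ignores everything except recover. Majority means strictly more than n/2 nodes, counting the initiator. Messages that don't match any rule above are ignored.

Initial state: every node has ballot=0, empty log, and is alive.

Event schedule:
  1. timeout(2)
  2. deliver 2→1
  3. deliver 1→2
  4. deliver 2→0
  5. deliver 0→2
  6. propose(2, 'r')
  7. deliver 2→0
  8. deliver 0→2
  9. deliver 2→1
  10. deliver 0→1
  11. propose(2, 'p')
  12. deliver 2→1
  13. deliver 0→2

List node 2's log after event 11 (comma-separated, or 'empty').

e1 timeout(2): 2[cand,b=5,-]
e2 deliver 2→1: 1[foll,b=5,-]
e3 deliver 1→2: 2[lead,b=5,-]
e4 deliver 2→0: 0[foll,b=5,-]
e5 deliver 0→2: ·
e6 propose(2,'r'): ·
e7 deliver 2→0: 0[foll,b=5,r]
e8 deliver 0→2: 2[lead,b=5,r]
e9 deliver 2→1: 1[foll,b=5,r]
e10 deliver 0→1: ·
e11 propose(2,'p'): ·

r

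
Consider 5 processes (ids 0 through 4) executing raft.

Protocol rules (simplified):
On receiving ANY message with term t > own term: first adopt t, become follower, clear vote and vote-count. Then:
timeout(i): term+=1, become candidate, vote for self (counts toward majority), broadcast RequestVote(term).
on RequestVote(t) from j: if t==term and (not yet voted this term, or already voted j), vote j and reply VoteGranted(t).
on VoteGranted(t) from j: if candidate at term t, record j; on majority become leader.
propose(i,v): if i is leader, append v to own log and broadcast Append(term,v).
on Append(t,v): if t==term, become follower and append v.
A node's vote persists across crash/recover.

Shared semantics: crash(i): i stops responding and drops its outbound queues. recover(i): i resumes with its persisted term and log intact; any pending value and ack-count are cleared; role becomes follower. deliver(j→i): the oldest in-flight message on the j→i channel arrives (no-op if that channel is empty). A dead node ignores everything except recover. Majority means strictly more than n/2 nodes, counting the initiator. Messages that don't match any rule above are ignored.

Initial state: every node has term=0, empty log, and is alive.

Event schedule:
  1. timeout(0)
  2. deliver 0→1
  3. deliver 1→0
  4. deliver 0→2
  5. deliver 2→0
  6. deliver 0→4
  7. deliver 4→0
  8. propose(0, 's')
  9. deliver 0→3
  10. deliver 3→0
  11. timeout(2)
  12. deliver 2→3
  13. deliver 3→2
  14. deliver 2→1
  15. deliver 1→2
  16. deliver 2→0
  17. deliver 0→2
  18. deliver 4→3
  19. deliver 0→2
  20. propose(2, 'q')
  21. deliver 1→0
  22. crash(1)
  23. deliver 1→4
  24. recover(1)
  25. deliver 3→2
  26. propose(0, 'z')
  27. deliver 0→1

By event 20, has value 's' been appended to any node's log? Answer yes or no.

step 1 timeout(0): 0={cand,t=1,log=-}
step 2 deliver 0→1: 1={foll,t=1,log=-}
step 3 deliver 1→0: —
step 4 deliver 0→2: 2={foll,t=1,log=-}
step 5 deliver 2→0: 0={lead,t=1,log=-}
step 6 deliver 0→4: 4={foll,t=1,log=-}
step 7 deliver 4→0: —
step 8 propose(0,'s'): 0={lead,t=1,log=s}
step 9 deliver 0→3: 3={foll,t=1,log=-}
step 10 deliver 3→0: —
step 11 timeout(2): 2={cand,t=2,log=-}
step 12 deliver 2→3: 3={foll,t=2,log=-}
step 13 deliver 3→2: —
step 14 deliver 2→1: 1={foll,t=2,log=-}
step 15 deliver 1→2: 2={lead,t=2,log=-}
step 16 deliver 2→0: 0={foll,t=2,log=s}
step 17 deliver 0→2: —
step 18 deliver 4→3: —
step 19 deliver 0→2: —
step 20 propose(2,'q'): 2={lead,t=2,log=q}

yes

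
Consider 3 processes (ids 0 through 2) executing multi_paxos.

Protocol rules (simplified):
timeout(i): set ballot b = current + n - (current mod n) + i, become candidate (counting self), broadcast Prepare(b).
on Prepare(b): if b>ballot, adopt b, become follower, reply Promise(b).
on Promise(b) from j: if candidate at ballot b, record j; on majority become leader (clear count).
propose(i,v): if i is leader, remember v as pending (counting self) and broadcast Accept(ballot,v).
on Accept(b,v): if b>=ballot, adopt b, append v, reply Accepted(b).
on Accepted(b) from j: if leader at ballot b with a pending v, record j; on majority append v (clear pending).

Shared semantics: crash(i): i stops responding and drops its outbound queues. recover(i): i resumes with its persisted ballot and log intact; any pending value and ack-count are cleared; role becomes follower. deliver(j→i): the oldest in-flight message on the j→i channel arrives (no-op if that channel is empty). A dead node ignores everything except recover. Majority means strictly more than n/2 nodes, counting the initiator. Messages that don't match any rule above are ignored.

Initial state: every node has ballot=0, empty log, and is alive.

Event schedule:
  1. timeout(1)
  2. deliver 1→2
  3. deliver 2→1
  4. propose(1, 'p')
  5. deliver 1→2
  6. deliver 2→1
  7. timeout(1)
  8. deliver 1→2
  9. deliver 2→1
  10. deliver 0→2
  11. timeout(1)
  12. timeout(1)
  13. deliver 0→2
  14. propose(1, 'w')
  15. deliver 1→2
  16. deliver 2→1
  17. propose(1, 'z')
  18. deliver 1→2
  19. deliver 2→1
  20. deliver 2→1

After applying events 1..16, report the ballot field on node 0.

0

e1 timeout(1): 1[cand,b=4,-]
e2 deliver 1→2: 2[foll,b=4,-]
e3 deliver 2→1: 1[lead,b=4,-]
e4 propose(1,'p'): ·
e5 deliver 1→2: 2[foll,b=4,p]
e6 deliver 2→1: 1[lead,b=4,p]
e7 timeout(1): 1[cand,b=7,p]
e8 deliver 1→2: 2[foll,b=7,p]
e9 deliver 2→1: 1[lead,b=7,p]
e10 deliver 0→2: ·
e11 timeout(1): 1[cand,b=10,p]
e12 timeout(1): 1[cand,b=13,p]
e13 deliver 0→2: ·
e14 propose(1,'w'): ·
e15 deliver 1→2: 2[foll,b=10,p]
e16 deliver 2→1: ·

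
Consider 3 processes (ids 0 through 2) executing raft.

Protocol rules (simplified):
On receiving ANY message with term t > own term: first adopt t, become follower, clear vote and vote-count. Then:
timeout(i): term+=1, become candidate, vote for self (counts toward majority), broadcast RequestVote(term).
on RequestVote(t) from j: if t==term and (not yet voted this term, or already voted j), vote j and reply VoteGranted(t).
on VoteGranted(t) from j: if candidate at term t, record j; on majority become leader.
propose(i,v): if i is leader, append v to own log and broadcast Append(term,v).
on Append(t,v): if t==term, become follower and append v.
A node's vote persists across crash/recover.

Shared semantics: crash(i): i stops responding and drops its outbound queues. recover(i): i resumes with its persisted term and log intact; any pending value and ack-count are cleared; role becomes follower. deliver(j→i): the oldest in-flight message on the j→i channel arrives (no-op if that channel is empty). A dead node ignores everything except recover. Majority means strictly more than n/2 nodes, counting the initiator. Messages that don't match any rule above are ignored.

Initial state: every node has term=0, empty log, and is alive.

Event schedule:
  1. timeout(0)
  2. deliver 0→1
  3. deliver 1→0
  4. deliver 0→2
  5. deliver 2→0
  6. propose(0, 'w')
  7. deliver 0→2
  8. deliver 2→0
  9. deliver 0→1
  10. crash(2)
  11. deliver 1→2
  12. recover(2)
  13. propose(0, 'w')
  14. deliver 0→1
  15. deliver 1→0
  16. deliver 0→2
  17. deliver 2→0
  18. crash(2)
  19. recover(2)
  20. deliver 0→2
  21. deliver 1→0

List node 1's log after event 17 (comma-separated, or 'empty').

after 1 — timeout(0): n0:cand/t1/[-]
after 2 — deliver 0→1: n1:foll/t1/[-]
after 3 — deliver 1→0: n0:lead/t1/[-]
after 4 — deliver 0→2: n2:foll/t1/[-]
after 5 — deliver 2→0: ·
after 6 — propose(0,'w'): n0:lead/t1/[w]
after 7 — deliver 0→2: n2:foll/t1/[w]
after 8 — deliver 2→0: ·
after 9 — deliver 0→1: n1:foll/t1/[w]
after 10 — crash(2): n2:✗foll/t1/[w]
after 11 — deliver 1→2: ·
after 12 — recover(2): n2:foll/t1/[w]
after 13 — propose(0,'w'): n0:lead/t1/[w,w]
after 14 — deliver 0→1: n1:foll/t1/[w,w]
after 15 — deliver 1→0: ·
after 16 — deliver 0→2: n2:foll/t1/[w,w]
after 17 — deliver 2→0: ·

w,w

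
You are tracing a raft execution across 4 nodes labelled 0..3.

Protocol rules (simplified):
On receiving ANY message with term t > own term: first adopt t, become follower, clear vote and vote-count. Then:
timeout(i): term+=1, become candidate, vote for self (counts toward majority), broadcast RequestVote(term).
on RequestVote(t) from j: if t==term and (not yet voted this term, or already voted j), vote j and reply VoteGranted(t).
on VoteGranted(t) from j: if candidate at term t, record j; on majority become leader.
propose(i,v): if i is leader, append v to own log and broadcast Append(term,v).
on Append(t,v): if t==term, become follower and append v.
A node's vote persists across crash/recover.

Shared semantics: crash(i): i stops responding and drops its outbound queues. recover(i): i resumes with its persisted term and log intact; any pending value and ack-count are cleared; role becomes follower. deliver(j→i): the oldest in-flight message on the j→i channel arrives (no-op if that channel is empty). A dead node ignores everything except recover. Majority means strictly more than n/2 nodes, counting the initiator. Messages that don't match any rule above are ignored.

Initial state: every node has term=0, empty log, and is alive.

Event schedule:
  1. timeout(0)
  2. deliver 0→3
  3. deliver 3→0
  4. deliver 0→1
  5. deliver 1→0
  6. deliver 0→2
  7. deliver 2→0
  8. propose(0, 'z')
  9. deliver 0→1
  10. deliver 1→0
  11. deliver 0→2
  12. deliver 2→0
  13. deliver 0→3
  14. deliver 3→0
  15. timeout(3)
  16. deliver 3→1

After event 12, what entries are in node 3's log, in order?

empty

after 1 — timeout(0): n0:cand/t1/[-]
after 2 — deliver 0→3: n3:foll/t1/[-]
after 3 — deliver 3→0: ·
after 4 — deliver 0→1: n1:foll/t1/[-]
after 5 — deliver 1→0: n0:lead/t1/[-]
after 6 — deliver 0→2: n2:foll/t1/[-]
after 7 — deliver 2→0: ·
after 8 — propose(0,'z'): n0:lead/t1/[z]
after 9 — deliver 0→1: n1:foll/t1/[z]
after 10 — deliver 1→0: ·
after 11 — deliver 0→2: n2:foll/t1/[z]
after 12 — deliver 2→0: ·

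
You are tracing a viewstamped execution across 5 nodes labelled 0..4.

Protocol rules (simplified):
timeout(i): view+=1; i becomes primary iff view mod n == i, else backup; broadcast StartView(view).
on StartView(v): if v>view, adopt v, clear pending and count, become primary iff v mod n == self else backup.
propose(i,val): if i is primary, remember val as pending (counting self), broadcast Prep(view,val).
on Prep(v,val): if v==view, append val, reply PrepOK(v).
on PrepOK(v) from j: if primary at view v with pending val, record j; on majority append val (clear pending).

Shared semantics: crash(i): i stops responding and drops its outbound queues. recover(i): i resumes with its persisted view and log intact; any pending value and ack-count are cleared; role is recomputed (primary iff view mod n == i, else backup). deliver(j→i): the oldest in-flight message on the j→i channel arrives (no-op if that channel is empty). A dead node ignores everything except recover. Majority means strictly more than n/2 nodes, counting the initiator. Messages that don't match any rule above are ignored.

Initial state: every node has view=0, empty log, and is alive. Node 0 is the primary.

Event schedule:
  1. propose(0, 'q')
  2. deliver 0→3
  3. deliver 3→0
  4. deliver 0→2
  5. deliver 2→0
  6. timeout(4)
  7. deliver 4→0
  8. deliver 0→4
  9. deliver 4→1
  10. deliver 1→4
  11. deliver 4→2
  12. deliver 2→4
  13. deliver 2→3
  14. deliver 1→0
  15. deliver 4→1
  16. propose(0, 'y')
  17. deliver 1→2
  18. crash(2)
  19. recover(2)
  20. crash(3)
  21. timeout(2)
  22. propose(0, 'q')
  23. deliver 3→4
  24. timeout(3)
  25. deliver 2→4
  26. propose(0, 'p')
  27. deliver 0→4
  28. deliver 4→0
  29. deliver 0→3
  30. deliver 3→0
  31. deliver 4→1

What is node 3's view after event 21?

0

1. propose(0,'q'):  nop
2. deliver 0→3:  <3:back v0 q>
3. deliver 3→0:  nop
4. deliver 0→2:  <2:back v0 q>
5. deliver 2→0:  <0:prim v0 q>
6. timeout(4):  <4:back v1 ->
7. deliver 4→0:  <0:back v1 q>
8. deliver 0→4:  nop
9. deliver 4→1:  <1:prim v1 ->
10. deliver 1→4:  nop
11. deliver 4→2:  <2:back v1 q>
12. deliver 2→4:  nop
13. deliver 2→3:  nop
14. deliver 1→0:  nop
15. deliver 4→1:  nop
16. propose(0,'y'):  nop
17. deliver 1→2:  nop
18. crash(2):  <2:✗back v1 q>
19. recover(2):  <2:back v1 q>
20. crash(3):  <3:✗back v0 q>
21. timeout(2):  <2:prim v2 q>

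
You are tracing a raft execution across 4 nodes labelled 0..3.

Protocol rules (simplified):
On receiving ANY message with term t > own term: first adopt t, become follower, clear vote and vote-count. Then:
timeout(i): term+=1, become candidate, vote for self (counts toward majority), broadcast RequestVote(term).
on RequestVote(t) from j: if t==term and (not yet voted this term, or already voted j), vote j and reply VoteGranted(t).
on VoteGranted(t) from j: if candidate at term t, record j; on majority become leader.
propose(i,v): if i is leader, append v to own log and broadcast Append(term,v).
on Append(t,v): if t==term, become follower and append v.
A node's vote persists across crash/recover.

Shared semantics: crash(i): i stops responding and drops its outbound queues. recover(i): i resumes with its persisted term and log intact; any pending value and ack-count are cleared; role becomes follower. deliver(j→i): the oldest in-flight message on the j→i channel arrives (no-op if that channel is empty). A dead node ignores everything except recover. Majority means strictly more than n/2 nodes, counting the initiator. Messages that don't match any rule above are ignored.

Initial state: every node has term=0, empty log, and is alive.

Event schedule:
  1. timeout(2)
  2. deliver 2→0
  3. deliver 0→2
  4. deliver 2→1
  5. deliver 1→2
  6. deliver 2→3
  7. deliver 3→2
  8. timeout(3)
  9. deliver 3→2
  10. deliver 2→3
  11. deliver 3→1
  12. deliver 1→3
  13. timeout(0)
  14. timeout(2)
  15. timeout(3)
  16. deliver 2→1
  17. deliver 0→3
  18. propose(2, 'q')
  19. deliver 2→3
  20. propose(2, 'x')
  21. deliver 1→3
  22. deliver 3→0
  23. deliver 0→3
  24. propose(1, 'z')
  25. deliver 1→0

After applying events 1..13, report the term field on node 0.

1. timeout(2):  <2:cand t1 ->
2. deliver 2→0:  <0:foll t1 ->
3. deliver 0→2:  nop
4. deliver 2→1:  <1:foll t1 ->
5. deliver 1→2:  <2:lead t1 ->
6. deliver 2→3:  <3:foll t1 ->
7. deliver 3→2:  nop
8. timeout(3):  <3:cand t2 ->
9. deliver 3→2:  <2:foll t2 ->
10. deliver 2→3:  nop
11. deliver 3→1:  <1:foll t2 ->
12. deliver 1→3:  <3:lead t2 ->
13. timeout(0):  <0:cand t2 ->

2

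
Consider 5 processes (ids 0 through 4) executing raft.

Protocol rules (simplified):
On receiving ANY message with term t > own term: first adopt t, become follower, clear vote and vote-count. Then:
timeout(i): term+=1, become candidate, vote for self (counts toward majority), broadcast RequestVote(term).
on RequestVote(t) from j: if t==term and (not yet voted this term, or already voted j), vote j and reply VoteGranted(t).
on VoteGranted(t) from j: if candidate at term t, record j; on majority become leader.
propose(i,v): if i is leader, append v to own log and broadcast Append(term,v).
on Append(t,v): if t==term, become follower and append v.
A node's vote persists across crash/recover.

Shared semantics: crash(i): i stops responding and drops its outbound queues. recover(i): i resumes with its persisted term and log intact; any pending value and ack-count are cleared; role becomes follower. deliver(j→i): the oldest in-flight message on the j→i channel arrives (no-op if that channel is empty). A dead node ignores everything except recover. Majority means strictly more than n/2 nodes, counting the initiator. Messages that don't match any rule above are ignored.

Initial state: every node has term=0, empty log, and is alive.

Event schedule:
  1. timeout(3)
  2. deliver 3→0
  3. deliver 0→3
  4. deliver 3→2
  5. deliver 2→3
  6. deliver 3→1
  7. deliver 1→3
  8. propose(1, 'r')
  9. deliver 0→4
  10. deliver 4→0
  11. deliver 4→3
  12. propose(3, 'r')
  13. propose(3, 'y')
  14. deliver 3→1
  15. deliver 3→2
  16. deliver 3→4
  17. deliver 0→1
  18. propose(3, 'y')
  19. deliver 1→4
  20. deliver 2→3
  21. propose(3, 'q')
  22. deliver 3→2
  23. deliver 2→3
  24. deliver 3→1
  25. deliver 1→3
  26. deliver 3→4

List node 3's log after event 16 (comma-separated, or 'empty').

r,y

e1 timeout(3): 3[cand,t=1,-]
e2 deliver 3→0: 0[foll,t=1,-]
e3 deliver 0→3: ·
e4 deliver 3→2: 2[foll,t=1,-]
e5 deliver 2→3: 3[lead,t=1,-]
e6 deliver 3→1: 1[foll,t=1,-]
e7 deliver 1→3: ·
e8 propose(1,'r'): ·
e9 deliver 0→4: ·
e10 deliver 4→0: ·
e11 deliver 4→3: ·
e12 propose(3,'r'): 3[lead,t=1,r]
e13 propose(3,'y'): 3[lead,t=1,r,y]
e14 deliver 3→1: 1[foll,t=1,r]
e15 deliver 3→2: 2[foll,t=1,r]
e16 deliver 3→4: 4[foll,t=1,-]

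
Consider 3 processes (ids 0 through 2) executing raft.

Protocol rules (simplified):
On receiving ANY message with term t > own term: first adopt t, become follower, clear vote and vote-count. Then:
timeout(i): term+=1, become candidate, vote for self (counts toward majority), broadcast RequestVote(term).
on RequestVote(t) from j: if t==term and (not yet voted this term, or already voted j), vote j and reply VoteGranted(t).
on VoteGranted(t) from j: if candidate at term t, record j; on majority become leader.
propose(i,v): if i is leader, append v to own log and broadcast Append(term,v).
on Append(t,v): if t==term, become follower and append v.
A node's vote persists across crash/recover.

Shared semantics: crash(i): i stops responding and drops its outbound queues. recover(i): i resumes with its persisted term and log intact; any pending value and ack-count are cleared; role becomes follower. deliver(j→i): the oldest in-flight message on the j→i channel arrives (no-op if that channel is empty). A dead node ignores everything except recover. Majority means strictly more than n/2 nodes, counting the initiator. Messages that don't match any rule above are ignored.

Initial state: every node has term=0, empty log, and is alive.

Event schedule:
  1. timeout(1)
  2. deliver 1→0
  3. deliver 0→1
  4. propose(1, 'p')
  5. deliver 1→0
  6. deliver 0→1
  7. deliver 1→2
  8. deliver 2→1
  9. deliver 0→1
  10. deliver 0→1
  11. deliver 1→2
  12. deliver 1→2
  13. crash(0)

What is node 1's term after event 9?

e1 timeout(1): 1[cand,t=1,-]
e2 deliver 1→0: 0[foll,t=1,-]
e3 deliver 0→1: 1[lead,t=1,-]
e4 propose(1,'p'): 1[lead,t=1,p]
e5 deliver 1→0: 0[foll,t=1,p]
e6 deliver 0→1: ·
e7 deliver 1→2: 2[foll,t=1,-]
e8 deliver 2→1: ·
e9 deliver 0→1: ·

1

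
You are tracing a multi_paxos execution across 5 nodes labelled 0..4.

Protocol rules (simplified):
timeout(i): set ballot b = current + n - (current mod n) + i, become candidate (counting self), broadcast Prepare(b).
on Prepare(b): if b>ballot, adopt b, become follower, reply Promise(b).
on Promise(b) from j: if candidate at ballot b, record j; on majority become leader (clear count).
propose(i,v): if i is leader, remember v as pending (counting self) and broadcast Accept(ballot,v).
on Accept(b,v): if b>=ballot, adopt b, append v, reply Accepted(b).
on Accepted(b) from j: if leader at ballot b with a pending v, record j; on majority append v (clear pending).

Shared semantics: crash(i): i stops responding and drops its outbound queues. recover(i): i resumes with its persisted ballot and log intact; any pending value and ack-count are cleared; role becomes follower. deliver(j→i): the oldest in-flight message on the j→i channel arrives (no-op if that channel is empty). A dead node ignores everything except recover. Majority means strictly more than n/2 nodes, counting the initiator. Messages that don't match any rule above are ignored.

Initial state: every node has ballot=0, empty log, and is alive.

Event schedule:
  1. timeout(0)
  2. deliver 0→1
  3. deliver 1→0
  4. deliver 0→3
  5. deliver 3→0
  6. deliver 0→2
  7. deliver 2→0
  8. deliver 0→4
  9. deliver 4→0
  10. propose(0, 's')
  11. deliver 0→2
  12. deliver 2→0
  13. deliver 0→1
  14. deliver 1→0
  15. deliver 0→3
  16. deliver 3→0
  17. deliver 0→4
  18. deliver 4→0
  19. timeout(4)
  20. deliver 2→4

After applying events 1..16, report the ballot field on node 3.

[1] timeout(0) → N0(cand b5 [-])
[2] deliver 0→1 → N1(foll b5 [-])
[3] deliver 1→0 → ∅
[4] deliver 0→3 → N3(foll b5 [-])
[5] deliver 3→0 → N0(lead b5 [-])
[6] deliver 0→2 → N2(foll b5 [-])
[7] deliver 2→0 → ∅
[8] deliver 0→4 → N4(foll b5 [-])
[9] deliver 4→0 → ∅
[10] propose(0,'s') → ∅
[11] deliver 0→2 → N2(foll b5 [s])
[12] deliver 2→0 → ∅
[13] deliver 0→1 → N1(foll b5 [s])
[14] deliver 1→0 → N0(lead b5 [s])
[15] deliver 0→3 → N3(foll b5 [s])
[16] deliver 3→0 → ∅

5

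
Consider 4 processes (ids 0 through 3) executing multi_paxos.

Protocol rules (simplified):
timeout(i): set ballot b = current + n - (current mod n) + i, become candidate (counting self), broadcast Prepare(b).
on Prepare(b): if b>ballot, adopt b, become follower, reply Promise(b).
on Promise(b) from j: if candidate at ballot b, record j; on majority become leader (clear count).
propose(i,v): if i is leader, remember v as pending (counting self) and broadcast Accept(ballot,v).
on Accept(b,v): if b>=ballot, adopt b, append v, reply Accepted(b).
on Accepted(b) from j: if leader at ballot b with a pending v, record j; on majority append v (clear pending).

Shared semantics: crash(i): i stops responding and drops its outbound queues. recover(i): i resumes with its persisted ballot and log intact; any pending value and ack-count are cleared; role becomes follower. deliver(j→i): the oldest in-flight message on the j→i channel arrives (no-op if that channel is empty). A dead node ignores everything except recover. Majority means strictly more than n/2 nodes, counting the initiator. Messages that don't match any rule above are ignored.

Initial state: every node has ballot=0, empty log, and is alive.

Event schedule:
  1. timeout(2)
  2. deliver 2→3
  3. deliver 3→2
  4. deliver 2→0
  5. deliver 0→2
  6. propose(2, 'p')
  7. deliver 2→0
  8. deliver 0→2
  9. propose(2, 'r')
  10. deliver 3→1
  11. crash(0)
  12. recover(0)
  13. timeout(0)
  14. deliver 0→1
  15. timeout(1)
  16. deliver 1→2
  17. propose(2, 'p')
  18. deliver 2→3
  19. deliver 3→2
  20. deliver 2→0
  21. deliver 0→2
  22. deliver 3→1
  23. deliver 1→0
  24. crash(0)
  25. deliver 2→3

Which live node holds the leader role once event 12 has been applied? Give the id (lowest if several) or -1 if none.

2

step 1 timeout(2): 2={cand,b=6,log=-}
step 2 deliver 2→3: 3={foll,b=6,log=-}
step 3 deliver 3→2: —
step 4 deliver 2→0: 0={foll,b=6,log=-}
step 5 deliver 0→2: 2={lead,b=6,log=-}
step 6 propose(2,'p'): —
step 7 deliver 2→0: 0={foll,b=6,log=p}
step 8 deliver 0→2: —
step 9 propose(2,'r'): —
step 10 deliver 3→1: —
step 11 crash(0): 0={✗foll,b=6,log=p}
step 12 recover(0): 0={foll,b=6,log=p}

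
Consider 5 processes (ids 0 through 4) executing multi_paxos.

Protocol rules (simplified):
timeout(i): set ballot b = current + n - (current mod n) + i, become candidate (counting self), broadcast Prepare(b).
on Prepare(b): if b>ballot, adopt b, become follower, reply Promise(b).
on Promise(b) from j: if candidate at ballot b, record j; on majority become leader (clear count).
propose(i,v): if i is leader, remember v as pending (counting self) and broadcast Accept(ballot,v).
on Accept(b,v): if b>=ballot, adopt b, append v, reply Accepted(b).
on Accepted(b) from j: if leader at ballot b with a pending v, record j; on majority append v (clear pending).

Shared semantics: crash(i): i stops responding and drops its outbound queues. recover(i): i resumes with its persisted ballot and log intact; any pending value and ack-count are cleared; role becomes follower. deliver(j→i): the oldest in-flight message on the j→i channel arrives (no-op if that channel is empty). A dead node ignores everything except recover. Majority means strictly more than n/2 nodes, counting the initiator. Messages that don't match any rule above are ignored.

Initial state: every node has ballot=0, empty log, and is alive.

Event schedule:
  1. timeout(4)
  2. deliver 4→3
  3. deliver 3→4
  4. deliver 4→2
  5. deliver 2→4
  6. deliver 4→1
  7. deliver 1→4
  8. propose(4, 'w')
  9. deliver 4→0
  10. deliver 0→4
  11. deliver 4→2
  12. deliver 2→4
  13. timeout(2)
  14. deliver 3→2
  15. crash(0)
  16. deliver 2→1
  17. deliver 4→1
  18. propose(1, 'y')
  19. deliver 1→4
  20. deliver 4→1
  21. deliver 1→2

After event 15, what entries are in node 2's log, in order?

w

step 1 timeout(4): 4={cand,b=9,log=-}
step 2 deliver 4→3: 3={foll,b=9,log=-}
step 3 deliver 3→4: —
step 4 deliver 4→2: 2={foll,b=9,log=-}
step 5 deliver 2→4: 4={lead,b=9,log=-}
step 6 deliver 4→1: 1={foll,b=9,log=-}
step 7 deliver 1→4: —
step 8 propose(4,'w'): —
step 9 deliver 4→0: 0={foll,b=9,log=-}
step 10 deliver 0→4: —
step 11 deliver 4→2: 2={foll,b=9,log=w}
step 12 deliver 2→4: —
step 13 timeout(2): 2={cand,b=12,log=w}
step 14 deliver 3→2: —
step 15 crash(0): 0={✗foll,b=9,log=-}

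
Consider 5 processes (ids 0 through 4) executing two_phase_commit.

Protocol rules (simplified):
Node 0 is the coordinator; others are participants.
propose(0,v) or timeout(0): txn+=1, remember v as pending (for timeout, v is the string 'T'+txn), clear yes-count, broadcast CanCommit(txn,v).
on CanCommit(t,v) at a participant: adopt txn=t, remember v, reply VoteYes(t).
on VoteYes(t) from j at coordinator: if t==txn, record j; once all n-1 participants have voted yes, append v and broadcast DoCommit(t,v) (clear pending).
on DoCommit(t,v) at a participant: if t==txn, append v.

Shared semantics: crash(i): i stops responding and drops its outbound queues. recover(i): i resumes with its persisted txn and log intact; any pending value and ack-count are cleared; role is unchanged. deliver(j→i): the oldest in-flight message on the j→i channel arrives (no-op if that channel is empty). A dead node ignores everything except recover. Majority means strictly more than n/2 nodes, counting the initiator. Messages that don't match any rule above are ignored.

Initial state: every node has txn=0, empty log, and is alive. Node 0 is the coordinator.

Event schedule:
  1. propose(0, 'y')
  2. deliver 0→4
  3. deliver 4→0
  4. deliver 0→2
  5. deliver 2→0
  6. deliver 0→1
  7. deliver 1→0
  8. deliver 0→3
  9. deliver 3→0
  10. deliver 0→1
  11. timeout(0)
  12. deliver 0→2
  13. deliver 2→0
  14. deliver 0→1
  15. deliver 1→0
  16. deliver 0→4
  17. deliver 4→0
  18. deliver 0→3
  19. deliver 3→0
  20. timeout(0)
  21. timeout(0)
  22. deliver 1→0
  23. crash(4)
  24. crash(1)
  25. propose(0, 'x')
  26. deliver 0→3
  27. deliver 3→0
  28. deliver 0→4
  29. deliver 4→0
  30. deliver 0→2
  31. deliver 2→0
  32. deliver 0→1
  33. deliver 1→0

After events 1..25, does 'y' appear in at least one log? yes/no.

after 1 — propose(0,'y'): n0:coor/t1/[-]
after 2 — deliver 0→4: n4:part/t1/[-]
after 3 — deliver 4→0: ·
after 4 — deliver 0→2: n2:part/t1/[-]
after 5 — deliver 2→0: ·
after 6 — deliver 0→1: n1:part/t1/[-]
after 7 — deliver 1→0: ·
after 8 — deliver 0→3: n3:part/t1/[-]
after 9 — deliver 3→0: n0:coor/t1/[y]
after 10 — deliver 0→1: n1:part/t1/[y]
after 11 — timeout(0): n0:coor/t2/[y]
after 12 — deliver 0→2: n2:part/t1/[y]
after 13 — deliver 2→0: ·
after 14 — deliver 0→1: n1:part/t2/[y]
after 15 — deliver 1→0: ·
after 16 — deliver 0→4: n4:part/t1/[y]
after 17 — deliver 4→0: ·
after 18 — deliver 0→3: n3:part/t1/[y]
after 19 — deliver 3→0: ·
after 20 — timeout(0): n0:coor/t3/[y]
after 21 — timeout(0): n0:coor/t4/[y]
after 22 — deliver 1→0: ·
after 23 — crash(4): n4:✗part/t1/[y]
after 24 — crash(1): n1:✗part/t2/[y]
after 25 — propose(0,'x'): n0:coor/t5/[y]

yes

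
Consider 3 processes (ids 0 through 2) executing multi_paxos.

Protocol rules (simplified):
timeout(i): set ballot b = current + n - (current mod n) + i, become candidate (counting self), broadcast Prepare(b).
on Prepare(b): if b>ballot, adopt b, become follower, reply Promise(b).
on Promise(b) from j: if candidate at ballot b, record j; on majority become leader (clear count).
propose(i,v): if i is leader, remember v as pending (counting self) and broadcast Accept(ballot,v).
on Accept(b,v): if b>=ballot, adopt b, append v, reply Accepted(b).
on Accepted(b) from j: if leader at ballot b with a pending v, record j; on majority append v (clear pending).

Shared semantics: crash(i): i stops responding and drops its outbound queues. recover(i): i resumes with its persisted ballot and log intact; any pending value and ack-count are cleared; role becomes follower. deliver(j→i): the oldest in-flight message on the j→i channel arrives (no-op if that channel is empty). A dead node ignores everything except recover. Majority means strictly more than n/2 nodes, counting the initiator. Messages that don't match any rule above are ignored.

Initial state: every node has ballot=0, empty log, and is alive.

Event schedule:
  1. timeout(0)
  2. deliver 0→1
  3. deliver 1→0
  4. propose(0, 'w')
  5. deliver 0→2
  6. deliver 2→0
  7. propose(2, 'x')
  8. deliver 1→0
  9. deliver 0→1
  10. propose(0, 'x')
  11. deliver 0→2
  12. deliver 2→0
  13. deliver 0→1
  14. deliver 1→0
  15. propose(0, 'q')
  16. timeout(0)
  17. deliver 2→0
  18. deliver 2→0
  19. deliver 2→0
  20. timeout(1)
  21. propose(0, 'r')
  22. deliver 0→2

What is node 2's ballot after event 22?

3

1. timeout(0):  <0:cand b3 ->
2. deliver 0→1:  <1:foll b3 ->
3. deliver 1→0:  <0:lead b3 ->
4. propose(0,'w'):  nop
5. deliver 0→2:  <2:foll b3 ->
6. deliver 2→0:  nop
7. propose(2,'x'):  nop
8. deliver 1→0:  nop
9. deliver 0→1:  <1:foll b3 w>
10. propose(0,'x'):  nop
11. deliver 0→2:  <2:foll b3 w>
12. deliver 2→0:  <0:lead b3 x>
13. deliver 0→1:  <1:foll b3 w,x>
14. deliver 1→0:  nop
15. propose(0,'q'):  nop
16. timeout(0):  <0:cand b6 x>
17. deliver 2→0:  nop
18. deliver 2→0:  nop
19. deliver 2→0:  nop
20. timeout(1):  <1:cand b7 w,x>
21. propose(0,'r'):  nop
22. deliver 0→2:  <2:foll b3 w,x>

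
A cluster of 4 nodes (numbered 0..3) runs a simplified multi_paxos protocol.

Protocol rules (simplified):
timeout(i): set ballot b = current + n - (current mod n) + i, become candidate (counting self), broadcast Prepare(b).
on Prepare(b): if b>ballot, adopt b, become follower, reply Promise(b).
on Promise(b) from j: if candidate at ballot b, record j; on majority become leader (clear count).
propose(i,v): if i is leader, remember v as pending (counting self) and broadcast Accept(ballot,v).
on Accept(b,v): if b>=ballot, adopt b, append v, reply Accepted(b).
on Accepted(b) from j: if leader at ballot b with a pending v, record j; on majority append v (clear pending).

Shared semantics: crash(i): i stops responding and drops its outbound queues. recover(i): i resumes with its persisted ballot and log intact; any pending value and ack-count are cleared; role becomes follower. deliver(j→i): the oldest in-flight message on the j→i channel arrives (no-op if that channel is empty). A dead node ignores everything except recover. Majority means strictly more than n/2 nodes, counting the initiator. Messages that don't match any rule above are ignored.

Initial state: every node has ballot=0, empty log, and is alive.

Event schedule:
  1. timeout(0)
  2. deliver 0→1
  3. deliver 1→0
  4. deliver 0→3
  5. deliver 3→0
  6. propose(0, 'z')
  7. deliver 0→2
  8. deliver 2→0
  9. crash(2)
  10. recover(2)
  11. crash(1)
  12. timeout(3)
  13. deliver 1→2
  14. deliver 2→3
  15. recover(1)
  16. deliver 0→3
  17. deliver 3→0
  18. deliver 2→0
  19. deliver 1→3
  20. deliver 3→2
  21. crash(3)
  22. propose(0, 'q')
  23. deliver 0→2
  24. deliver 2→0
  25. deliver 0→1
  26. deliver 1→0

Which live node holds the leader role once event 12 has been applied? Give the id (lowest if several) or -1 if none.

[1] timeout(0) → N0(cand b4 [-])
[2] deliver 0→1 → N1(foll b4 [-])
[3] deliver 1→0 → ∅
[4] deliver 0→3 → N3(foll b4 [-])
[5] deliver 3→0 → N0(lead b4 [-])
[6] propose(0,'z') → ∅
[7] deliver 0→2 → N2(foll b4 [-])
[8] deliver 2→0 → ∅
[9] crash(2) → N2(✗foll b4 [-])
[10] recover(2) → N2(foll b4 [-])
[11] crash(1) → N1(✗foll b4 [-])
[12] timeout(3) → N3(cand b11 [-])

0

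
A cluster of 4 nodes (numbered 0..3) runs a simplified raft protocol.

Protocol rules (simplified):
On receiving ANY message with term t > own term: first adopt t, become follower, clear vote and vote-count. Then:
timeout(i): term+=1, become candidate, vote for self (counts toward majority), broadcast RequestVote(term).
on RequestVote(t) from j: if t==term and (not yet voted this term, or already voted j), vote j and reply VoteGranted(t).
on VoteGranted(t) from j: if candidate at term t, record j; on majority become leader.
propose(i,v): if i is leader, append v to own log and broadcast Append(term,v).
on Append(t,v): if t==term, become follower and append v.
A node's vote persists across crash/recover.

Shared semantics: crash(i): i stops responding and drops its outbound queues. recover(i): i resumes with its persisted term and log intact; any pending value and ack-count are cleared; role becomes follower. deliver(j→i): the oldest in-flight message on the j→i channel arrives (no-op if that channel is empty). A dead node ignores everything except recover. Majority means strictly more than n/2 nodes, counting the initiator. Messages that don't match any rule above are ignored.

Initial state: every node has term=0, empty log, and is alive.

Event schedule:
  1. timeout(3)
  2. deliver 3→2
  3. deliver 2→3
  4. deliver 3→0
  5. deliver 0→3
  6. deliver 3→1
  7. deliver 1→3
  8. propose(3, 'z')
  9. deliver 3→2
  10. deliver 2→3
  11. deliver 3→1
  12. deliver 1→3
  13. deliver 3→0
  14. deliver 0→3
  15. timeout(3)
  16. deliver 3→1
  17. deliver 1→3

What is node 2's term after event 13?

1

e1 timeout(3): 3[cand,t=1,-]
e2 deliver 3→2: 2[foll,t=1,-]
e3 deliver 2→3: ·
e4 deliver 3→0: 0[foll,t=1,-]
e5 deliver 0→3: 3[lead,t=1,-]
e6 deliver 3→1: 1[foll,t=1,-]
e7 deliver 1→3: ·
e8 propose(3,'z'): 3[lead,t=1,z]
e9 deliver 3→2: 2[foll,t=1,z]
e10 deliver 2→3: ·
e11 deliver 3→1: 1[foll,t=1,z]
e12 deliver 1→3: ·
e13 deliver 3→0: 0[foll,t=1,z]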